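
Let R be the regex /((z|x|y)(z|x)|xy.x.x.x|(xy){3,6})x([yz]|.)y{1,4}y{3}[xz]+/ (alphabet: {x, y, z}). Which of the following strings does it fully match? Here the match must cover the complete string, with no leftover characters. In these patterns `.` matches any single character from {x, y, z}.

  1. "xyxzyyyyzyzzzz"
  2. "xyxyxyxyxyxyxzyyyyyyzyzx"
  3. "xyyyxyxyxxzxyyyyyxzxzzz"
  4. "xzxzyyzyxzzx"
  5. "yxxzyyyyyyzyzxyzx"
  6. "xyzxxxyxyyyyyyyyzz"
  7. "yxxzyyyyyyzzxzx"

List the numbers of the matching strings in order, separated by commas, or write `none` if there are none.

1 → no match
2 → no match
3 → no match
4 → no match
5 → no match
6 → no match
7 → match

7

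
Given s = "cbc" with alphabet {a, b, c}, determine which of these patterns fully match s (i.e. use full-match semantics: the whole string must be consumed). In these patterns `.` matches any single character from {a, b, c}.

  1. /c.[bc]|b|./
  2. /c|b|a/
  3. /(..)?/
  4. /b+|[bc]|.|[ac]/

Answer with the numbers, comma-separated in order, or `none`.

1

1 → match
2 → no match
3 → no match
4 → no match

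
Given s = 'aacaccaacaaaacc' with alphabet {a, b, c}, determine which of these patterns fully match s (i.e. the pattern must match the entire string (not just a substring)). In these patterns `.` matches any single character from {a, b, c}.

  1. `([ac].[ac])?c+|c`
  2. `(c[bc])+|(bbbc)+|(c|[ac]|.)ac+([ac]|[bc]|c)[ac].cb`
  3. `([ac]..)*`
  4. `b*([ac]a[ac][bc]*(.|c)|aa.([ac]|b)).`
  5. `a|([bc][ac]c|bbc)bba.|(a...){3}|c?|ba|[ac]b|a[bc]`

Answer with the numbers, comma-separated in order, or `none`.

3

1 → no match
2 → no match
3 → match
4 → no match
5 → no match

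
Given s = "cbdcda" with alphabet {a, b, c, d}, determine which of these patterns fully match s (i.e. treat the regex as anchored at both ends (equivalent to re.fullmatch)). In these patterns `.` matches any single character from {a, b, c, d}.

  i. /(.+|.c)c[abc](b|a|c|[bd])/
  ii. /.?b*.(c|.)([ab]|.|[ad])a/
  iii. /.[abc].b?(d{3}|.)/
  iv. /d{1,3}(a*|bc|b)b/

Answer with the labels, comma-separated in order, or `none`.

i → no match
ii → match
iii → no match
iv → no match — must start with "d"

ii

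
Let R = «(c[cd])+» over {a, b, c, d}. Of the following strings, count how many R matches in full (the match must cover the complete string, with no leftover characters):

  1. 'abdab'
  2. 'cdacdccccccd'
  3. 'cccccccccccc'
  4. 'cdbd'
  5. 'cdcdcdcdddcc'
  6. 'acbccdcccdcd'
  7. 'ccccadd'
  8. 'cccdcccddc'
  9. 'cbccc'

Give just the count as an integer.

1. 'abdab' → no match — must start with 'c'
2. 'cdacdccccccd' → no match
3. 'cccccccccccc' → match
4. 'cdbd' → no match
5. 'cdcdcdcdddcc' → no match
6. 'acbccdcccdcd' → no match — must start with 'c'
7. 'ccccadd' → no match
8. 'cccdcccddc' → no match
9. 'cbccc' → no match
Total matched: 1

1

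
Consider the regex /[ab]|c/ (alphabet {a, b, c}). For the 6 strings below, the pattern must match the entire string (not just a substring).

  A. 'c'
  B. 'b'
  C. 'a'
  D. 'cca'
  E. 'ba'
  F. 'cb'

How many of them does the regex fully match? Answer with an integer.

A. 'c' → match
B. 'b' → match
C. 'a' → match
D. 'cca' → no match
E. 'ba' → no match
F. 'cb' → no match
Total matched: 3

3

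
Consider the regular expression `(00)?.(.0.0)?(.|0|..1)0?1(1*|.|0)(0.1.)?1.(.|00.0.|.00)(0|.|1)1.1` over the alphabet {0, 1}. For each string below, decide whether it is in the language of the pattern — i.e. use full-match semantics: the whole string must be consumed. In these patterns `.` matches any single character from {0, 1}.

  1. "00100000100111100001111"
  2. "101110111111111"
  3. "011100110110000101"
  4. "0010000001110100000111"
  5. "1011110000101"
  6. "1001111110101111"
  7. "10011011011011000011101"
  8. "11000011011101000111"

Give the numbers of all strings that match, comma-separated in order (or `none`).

1 → match
2 → no match
3 → no match
4 → no match
5 → match
6 → no match
7 → no match
8 → match

1, 5, 8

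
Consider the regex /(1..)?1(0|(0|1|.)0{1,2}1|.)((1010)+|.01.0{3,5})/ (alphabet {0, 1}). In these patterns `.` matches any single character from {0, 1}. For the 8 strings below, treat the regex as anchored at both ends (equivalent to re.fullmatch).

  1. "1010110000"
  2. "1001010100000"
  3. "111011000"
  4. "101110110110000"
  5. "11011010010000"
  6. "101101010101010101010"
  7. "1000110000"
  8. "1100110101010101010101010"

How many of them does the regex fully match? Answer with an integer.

8

1 → match
2 → match
3 → match
4 → match
5 → match
6 → match
7 → match
8 → match
Total matched: 8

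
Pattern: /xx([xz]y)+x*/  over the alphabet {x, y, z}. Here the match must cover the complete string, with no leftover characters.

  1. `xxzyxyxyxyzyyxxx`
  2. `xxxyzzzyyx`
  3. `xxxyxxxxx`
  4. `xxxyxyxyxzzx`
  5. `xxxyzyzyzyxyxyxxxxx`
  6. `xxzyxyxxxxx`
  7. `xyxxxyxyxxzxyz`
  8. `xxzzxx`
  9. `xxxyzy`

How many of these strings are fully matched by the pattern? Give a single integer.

4

1 → no match
2 → no match
3 → match
4 → no match
5 → match
6 → match
7 → no match — must start with `xx`
8 → no match
9 → match
Total matched: 4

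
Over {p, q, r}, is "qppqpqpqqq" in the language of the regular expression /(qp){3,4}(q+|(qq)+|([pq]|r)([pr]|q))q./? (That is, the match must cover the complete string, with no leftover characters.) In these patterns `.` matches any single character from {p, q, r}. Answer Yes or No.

No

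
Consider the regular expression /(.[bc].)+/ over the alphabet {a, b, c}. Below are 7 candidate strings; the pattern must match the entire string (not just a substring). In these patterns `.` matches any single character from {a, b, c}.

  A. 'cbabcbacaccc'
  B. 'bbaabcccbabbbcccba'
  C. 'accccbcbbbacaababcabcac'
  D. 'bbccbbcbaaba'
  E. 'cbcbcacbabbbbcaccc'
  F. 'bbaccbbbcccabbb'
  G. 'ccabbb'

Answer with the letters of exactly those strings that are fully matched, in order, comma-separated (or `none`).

A → match
B → match
C → no match
D → match
E → match
F → match
G → match

A, B, D, E, F, G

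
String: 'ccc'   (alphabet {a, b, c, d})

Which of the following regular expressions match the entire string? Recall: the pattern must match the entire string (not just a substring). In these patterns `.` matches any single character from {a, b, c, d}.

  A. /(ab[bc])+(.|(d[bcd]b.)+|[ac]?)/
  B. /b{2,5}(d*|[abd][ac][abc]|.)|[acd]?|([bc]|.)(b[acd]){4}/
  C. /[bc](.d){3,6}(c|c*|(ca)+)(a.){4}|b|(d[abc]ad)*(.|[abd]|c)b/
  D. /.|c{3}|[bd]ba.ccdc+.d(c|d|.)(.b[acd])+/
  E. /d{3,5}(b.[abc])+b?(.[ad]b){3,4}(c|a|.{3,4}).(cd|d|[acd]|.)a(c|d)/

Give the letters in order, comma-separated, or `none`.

D

A → no match — must start with 'ab'
B → no match
C → no match
D → match
E → no match — must start with 'd'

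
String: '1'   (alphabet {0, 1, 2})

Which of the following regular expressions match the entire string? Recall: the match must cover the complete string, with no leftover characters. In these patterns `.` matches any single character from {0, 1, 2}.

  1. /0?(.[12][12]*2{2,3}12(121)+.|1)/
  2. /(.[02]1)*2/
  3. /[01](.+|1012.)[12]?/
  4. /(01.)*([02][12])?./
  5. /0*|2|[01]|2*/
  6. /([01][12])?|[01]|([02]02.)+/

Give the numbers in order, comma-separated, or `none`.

1 → match
2 → no match — must end with '2'
3 → no match
4 → match
5 → match
6 → match

1, 4, 5, 6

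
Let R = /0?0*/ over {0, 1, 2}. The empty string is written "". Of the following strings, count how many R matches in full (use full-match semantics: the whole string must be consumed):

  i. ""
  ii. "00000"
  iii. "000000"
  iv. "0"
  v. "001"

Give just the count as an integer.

i → match
ii → match
iii → match
iv → match
v → no match
Total matched: 4

4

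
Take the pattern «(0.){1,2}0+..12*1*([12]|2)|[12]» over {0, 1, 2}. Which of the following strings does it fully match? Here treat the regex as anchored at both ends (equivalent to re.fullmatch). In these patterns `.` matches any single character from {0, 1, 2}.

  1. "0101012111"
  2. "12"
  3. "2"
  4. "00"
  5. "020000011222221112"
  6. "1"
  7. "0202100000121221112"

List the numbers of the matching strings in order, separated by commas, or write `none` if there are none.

1. "0101012111" → match
2. "12" → no match
3. "2" → match
4. "00" → no match
5 → match
6. "1" → match
7 → no match

1, 3, 5, 6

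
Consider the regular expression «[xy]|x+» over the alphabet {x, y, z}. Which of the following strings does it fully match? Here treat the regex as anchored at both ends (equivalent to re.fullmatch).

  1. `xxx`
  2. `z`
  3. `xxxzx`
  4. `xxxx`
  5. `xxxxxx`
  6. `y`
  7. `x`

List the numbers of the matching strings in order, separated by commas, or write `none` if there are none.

1 → match
2 → no match
3 → no match
4 → match
5 → match
6 → match
7 → match

1, 4, 5, 6, 7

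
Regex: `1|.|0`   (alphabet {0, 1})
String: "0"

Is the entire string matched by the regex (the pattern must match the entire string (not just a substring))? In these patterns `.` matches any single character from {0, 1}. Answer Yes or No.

Yes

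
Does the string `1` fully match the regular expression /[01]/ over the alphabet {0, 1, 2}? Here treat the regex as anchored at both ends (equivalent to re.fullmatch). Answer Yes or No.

Yes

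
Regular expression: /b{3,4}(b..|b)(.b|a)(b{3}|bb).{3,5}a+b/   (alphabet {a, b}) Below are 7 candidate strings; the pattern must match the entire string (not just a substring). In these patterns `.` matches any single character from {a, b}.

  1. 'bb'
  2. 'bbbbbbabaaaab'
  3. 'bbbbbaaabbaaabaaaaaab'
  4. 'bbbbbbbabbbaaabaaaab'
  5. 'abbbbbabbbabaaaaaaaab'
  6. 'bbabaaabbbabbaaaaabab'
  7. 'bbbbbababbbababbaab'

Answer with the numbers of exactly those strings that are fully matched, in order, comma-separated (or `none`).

1 → no match — must end with 'ab'
2 → no match
3 → match
4 → match
5 → no match — must start with 'b'
6 → no match
7 → match

3, 4, 7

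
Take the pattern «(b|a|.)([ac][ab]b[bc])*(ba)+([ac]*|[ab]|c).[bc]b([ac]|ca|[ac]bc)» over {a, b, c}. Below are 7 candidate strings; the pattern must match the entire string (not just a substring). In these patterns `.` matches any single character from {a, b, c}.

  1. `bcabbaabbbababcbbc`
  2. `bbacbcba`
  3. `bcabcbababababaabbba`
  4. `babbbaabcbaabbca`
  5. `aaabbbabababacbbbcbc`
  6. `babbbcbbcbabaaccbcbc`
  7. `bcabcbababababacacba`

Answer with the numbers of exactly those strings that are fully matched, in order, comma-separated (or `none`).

1, 2, 3, 4, 5, 6, 7

1 → match
2 → match
3 → match
4 → match
5 → match
6 → match
7 → match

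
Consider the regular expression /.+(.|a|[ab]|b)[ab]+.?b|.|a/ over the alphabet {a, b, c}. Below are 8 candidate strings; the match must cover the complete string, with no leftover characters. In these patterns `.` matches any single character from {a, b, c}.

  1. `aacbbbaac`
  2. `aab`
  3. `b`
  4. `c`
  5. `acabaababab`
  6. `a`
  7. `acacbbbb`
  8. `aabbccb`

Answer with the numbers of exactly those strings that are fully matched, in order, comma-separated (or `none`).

1 → no match
2 → no match
3 → match
4 → match
5 → match
6 → match
7 → match
8 → no match

3, 4, 5, 6, 7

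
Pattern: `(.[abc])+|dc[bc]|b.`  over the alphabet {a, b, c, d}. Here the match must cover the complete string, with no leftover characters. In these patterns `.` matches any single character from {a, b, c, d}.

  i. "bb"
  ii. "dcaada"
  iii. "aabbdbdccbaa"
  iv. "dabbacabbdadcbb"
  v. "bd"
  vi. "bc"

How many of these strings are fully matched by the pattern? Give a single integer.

i → match
ii → match
iii → match
iv → no match
v → match
vi → match
Total matched: 5

5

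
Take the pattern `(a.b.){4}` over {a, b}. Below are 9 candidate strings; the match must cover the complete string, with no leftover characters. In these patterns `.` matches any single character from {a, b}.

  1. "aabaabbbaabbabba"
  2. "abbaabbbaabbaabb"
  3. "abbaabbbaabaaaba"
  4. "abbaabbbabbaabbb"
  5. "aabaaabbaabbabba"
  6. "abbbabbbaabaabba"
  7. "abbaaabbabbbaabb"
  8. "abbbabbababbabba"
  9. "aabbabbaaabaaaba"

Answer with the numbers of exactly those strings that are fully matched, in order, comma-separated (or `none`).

1 → match
2 → match
3 → match
4 → match
5 → match
6 → match
7 → match
8 → no match
9 → match

1, 2, 3, 4, 5, 6, 7, 9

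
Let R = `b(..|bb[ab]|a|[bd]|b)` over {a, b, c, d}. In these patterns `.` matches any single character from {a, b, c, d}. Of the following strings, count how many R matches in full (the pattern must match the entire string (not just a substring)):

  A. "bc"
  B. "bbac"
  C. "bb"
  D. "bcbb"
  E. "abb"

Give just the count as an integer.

A → no match
B → no match
C → match
D → no match
E → no match — must start with "b"
Total matched: 1

1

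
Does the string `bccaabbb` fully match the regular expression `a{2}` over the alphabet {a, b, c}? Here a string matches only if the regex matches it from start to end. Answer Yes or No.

Every match must start with `a`, but `bccaabbb` does not.

No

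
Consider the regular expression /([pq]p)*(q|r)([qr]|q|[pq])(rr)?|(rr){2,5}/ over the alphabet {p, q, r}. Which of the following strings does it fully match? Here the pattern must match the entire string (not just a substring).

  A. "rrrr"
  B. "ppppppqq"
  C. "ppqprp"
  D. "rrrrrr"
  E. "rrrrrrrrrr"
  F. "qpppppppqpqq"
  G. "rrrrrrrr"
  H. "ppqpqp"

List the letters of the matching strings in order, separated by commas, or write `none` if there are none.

A → match
B → match
C → match
D → match
E → match
F → match
G → match
H → match

A, B, C, D, E, F, G, H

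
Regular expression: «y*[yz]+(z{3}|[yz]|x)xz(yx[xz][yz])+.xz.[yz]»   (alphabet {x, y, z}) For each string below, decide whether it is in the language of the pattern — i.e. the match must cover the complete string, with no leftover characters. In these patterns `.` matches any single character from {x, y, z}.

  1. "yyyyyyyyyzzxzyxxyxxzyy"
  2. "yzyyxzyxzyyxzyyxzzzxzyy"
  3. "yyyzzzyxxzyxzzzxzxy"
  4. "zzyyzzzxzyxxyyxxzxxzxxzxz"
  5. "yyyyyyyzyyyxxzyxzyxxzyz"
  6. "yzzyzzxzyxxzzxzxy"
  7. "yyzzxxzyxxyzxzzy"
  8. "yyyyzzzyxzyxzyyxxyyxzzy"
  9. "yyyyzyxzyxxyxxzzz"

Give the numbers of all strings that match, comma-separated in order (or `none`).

1, 2, 3, 5, 6, 7, 8, 9

1 → match
2 → match
3 → match
4 → no match
5 → match
6 → match
7 → match
8 → match
9 → match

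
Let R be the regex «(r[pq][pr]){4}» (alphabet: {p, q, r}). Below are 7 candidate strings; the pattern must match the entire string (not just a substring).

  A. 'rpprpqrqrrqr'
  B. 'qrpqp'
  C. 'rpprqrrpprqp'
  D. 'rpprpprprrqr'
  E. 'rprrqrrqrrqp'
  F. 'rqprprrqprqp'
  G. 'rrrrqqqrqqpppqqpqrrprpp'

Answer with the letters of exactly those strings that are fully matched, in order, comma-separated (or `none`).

C, D, E, F

A → no match
B → no match — must start with 'r'
C → match
D → match
E → match
F → match
G → no match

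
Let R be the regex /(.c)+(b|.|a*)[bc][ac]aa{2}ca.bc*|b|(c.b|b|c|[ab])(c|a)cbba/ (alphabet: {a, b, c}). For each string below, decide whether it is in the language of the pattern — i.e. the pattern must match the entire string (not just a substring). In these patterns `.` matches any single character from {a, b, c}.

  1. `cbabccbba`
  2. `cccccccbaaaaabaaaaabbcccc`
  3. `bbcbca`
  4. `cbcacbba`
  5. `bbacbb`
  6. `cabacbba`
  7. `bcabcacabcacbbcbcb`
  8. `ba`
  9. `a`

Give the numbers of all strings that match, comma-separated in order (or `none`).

1 → no match
2 → no match
3 → no match
4 → no match
5 → no match
6 → match
7 → no match
8 → no match
9 → no match

6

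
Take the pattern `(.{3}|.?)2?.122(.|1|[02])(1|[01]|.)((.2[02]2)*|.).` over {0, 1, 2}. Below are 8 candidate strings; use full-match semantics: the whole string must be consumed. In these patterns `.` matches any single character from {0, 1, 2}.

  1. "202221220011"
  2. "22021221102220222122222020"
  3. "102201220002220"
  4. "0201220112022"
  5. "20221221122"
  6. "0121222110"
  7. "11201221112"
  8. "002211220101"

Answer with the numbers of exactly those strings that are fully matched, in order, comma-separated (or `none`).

1, 2, 3, 4, 5, 7, 8

1 → match
2 → match
3 → match
4 → match
5 → match
6 → no match
7 → match
8 → match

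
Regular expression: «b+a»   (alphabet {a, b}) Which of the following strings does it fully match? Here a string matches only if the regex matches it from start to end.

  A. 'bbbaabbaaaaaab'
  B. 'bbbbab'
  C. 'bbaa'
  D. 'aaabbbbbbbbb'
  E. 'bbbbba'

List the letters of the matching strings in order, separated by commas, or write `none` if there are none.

E

A → no match — must end with 'ba'
B → no match — must end with 'ba'
C → no match — must end with 'ba'
D → no match — must start with 'b'
E → match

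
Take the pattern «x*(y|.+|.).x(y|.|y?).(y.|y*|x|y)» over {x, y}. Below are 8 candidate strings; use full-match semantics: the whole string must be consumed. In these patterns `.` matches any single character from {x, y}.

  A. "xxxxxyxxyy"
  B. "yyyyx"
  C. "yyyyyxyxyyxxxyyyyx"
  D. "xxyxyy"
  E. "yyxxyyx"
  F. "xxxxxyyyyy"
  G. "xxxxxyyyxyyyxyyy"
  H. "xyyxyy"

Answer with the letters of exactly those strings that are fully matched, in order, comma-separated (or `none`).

A → match
B → no match
C → no match
D → match
E → match
F → match
G → match
H → match

A, D, E, F, G, H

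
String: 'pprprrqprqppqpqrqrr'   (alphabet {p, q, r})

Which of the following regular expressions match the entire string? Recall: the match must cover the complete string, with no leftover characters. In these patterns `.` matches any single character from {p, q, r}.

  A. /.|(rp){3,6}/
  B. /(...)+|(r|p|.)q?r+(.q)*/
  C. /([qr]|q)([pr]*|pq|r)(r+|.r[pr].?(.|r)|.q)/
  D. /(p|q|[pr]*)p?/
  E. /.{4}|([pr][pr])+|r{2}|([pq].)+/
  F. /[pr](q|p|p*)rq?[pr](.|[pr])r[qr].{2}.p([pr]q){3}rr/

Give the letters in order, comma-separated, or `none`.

F

A → no match
B → no match
C → no match
D → no match
E → no match
F → match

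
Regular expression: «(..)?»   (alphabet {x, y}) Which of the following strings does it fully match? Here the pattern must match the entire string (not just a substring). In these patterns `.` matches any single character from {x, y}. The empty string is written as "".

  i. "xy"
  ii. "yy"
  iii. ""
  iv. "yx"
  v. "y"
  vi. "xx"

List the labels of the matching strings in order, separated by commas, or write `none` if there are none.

i → match
ii → match
iii → match
iv → match
v → no match
vi → match

i, ii, iii, iv, vi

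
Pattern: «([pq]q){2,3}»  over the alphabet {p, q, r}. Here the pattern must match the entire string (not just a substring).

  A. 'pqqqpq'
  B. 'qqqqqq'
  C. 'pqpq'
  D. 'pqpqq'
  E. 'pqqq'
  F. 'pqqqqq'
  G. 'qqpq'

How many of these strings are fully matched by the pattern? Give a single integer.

6

A → match
B → match
C → match
D → no match
E → match
F → match
G → match
Total matched: 6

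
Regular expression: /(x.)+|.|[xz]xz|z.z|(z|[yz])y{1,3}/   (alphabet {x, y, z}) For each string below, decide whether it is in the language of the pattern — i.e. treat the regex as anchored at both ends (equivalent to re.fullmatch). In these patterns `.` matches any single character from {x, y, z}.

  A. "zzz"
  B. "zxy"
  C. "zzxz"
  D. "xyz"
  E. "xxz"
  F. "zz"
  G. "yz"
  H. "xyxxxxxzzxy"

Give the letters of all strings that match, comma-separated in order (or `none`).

A, E

A → match
B → no match
C → no match
D → no match
E → match
F → no match
G → no match
H → no match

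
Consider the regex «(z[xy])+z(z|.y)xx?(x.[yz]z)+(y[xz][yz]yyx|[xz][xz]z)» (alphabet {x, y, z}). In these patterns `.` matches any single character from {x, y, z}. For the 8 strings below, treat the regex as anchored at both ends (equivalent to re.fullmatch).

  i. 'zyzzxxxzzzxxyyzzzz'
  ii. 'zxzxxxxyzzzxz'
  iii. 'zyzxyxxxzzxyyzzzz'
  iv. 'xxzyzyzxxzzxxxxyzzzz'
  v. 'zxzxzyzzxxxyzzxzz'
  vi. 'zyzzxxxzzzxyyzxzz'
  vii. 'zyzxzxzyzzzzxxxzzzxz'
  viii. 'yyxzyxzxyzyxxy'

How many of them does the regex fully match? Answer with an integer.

3

i → no match
ii → no match
iii → match
iv → no match — must start with 'z'
v → match
vi → match
vii → no match
viii → no match — must start with 'z'
Total matched: 3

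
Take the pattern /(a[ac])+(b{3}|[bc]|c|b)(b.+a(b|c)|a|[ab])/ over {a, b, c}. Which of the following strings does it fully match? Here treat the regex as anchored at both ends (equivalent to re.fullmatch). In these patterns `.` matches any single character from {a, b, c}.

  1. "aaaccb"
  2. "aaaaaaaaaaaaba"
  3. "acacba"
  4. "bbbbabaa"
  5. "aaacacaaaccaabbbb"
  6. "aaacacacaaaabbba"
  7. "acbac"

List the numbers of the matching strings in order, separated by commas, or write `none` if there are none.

1, 2, 3, 6

1 → match
2 → match
3 → match
4 → no match — must start with "a"
5 → no match
6 → match
7 → no match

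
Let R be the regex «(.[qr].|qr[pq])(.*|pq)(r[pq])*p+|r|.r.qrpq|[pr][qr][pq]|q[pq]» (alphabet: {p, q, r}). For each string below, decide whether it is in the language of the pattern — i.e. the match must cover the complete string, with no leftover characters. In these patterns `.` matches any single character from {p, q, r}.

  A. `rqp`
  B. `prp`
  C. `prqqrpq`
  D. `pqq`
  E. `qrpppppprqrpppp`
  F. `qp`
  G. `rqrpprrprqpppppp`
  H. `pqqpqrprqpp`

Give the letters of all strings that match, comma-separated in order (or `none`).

A → match
B → match
C → match
D → match
E → match
F → match
G → match
H → match

A, B, C, D, E, F, G, H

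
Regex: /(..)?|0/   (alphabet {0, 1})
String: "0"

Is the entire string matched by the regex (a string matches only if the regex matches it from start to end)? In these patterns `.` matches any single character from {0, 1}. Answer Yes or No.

Yes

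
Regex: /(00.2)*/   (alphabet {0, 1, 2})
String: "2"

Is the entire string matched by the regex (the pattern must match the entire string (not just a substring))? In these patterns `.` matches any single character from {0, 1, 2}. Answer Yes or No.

No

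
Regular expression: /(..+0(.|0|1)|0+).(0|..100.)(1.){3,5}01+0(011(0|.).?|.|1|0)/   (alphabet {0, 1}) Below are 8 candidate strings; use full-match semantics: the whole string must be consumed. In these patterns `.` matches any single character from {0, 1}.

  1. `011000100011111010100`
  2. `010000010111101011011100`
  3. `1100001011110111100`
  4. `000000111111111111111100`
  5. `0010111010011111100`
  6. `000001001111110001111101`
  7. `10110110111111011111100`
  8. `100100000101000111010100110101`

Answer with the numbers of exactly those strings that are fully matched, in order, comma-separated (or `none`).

1 → no match
2 → no match
3 → match
4 → no match
5 → match
6 → no match
7 → match
8 → no match

3, 5, 7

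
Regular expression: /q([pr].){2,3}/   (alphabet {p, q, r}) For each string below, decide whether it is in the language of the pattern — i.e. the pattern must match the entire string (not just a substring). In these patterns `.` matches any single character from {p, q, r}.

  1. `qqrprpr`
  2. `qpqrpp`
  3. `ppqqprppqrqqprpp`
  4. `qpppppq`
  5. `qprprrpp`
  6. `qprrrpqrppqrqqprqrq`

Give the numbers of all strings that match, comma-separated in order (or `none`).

4

1 → no match
2 → no match
3 → no match — must start with `q`
4 → match
5 → no match
6 → no match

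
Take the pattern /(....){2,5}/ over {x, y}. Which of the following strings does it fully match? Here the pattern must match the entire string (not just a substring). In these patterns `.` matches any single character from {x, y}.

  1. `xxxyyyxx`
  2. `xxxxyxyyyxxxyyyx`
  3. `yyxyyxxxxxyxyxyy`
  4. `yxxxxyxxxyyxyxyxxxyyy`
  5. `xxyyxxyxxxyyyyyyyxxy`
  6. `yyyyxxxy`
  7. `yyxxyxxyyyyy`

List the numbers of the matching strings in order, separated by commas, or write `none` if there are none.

1, 2, 3, 5, 6, 7

1 → match
2 → match
3 → match
4 → no match
5 → match
6 → match
7 → match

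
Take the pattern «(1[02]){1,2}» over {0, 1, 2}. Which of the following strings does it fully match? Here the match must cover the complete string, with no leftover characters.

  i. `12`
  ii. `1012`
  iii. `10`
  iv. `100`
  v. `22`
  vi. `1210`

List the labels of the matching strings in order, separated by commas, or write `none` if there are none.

i, ii, iii, vi

i → match
ii → match
iii → match
iv → no match
v → no match — must start with `1`
vi → match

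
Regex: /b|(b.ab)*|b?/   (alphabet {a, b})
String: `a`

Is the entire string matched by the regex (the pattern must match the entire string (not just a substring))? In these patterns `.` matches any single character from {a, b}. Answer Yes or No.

No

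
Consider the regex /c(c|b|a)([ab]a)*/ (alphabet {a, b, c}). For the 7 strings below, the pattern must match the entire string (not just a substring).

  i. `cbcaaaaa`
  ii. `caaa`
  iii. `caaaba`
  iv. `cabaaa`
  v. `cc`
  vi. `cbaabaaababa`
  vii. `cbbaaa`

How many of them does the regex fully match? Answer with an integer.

6

i → no match
ii → match
iii → match
iv → match
v → match
vi → match
vii → match
Total matched: 6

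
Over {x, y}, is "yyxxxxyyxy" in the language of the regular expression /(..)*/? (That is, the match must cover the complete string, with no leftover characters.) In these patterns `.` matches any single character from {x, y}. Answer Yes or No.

Yes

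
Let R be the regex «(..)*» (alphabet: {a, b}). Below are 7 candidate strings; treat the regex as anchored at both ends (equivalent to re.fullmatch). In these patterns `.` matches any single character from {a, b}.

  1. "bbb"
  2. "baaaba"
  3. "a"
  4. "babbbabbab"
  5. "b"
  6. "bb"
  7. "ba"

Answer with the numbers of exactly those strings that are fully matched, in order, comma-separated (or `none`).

2, 4, 6, 7

1. "bbb" → no match
2. "baaaba" → match
3. "a" → no match
4. "babbbabbab" → match
5. "b" → no match
6. "bb" → match
7. "ba" → match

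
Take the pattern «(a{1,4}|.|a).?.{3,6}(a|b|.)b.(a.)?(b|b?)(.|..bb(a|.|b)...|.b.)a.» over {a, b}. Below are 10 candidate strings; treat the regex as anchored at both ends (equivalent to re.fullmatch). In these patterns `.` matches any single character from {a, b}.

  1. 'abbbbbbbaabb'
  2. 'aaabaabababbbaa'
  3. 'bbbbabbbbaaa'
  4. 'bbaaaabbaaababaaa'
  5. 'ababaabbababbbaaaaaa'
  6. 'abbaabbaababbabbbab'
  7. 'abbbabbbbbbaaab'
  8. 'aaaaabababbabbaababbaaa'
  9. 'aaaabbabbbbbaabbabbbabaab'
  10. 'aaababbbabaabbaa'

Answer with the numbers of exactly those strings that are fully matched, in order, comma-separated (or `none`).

2, 3, 4, 5, 6, 9, 10

1 → no match
2 → match
3 → match
4 → match
5 → match
6 → match
7 → no match
8 → no match
9 → match
10 → match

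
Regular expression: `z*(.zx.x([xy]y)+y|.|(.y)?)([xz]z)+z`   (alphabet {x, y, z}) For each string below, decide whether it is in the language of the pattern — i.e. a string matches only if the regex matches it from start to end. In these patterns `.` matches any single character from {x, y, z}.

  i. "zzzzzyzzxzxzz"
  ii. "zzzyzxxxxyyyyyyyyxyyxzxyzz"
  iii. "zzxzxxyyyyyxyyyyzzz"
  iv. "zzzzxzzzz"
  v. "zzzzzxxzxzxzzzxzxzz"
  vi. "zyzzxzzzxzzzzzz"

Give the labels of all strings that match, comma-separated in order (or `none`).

i, iii, iv, v, vi

i → match
ii → no match
iii → match
iv → match
v → match
vi → match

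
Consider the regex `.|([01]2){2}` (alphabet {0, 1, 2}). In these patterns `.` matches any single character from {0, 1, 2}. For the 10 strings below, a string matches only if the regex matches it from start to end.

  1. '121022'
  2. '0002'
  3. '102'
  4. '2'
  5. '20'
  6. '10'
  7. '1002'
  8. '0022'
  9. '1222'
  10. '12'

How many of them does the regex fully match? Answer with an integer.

1 → no match
2 → no match
3 → no match
4 → match
5 → no match
6 → no match
7 → no match
8 → no match
9 → no match
10 → no match
Total matched: 1

1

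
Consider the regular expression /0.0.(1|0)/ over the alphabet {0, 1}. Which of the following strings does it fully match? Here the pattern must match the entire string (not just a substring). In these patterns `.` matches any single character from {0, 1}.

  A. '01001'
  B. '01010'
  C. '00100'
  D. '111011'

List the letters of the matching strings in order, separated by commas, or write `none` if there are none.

A, B

A → match
B → match
C → no match
D → no match — must start with '0'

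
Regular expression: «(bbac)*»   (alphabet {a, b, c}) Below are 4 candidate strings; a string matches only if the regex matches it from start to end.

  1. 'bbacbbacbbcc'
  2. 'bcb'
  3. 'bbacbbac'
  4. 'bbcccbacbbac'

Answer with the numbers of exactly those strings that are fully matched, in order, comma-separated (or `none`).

3

1 → no match
2 → no match
3 → match
4 → no match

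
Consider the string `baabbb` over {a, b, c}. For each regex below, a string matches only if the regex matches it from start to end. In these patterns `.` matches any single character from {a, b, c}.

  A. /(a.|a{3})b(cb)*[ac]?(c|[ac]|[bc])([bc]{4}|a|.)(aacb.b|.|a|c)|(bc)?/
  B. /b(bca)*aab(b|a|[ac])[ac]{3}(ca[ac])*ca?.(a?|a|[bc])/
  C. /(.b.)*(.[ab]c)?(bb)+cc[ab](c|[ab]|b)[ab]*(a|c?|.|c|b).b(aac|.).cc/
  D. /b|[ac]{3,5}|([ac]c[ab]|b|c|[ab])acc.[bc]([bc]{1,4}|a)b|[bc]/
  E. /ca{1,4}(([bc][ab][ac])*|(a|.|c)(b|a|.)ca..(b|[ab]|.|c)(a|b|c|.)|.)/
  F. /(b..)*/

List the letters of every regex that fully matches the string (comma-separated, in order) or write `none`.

A → no match
B → no match
C → no match — must end with `cc`
D → no match
E → no match — must start with `ca`
F → match

F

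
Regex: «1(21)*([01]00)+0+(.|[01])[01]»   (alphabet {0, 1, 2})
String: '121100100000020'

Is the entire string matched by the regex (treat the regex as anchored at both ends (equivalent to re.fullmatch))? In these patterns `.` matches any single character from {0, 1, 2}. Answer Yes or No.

Yes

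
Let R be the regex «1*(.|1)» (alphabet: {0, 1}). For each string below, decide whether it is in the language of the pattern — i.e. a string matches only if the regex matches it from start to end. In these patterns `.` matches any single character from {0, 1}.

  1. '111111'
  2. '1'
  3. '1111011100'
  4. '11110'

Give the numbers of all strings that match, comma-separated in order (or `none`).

1, 2, 4

1 → match
2 → match
3 → no match
4 → match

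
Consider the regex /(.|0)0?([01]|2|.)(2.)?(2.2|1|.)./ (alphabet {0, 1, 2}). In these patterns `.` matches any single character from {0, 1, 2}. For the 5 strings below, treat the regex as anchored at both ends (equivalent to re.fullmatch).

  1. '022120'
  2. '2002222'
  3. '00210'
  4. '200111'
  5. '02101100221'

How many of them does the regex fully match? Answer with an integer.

1 → match
2 → match
3 → match
4 → no match
5 → no match
Total matched: 3

3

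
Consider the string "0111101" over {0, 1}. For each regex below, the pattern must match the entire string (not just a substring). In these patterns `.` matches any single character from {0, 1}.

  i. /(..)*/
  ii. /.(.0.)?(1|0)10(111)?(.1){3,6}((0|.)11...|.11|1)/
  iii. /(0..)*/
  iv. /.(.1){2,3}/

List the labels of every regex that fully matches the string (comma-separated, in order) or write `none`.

iv

i → no match
ii → no match
iii → no match
iv → match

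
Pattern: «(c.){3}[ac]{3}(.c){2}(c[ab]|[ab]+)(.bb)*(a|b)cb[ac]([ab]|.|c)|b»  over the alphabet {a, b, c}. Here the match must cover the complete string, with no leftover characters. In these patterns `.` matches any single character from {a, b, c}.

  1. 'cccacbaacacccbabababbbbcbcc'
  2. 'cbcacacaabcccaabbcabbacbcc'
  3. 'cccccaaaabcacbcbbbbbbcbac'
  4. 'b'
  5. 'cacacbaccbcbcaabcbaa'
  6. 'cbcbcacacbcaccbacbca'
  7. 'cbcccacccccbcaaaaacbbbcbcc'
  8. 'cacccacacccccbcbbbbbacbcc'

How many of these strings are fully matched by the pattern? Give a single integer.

7

1 → match
2 → no match
3 → match
4 → match
5 → match
6 → match
7 → match
8 → match
Total matched: 7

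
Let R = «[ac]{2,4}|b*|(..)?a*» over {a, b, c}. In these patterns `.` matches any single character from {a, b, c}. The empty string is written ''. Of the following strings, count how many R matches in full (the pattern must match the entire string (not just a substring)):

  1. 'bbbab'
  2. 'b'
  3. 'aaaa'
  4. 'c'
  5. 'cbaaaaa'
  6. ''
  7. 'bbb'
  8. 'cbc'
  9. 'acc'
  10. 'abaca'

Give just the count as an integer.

6

1 → no match
2 → match
3 → match
4 → no match
5 → match
6 → match
7 → match
8 → no match
9 → match
10 → no match
Total matched: 6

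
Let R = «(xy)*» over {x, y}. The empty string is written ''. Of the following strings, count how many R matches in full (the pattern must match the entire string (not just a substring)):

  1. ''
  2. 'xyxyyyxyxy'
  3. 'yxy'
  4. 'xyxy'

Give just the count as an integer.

2

1 → match
2 → no match
3 → no match
4 → match
Total matched: 2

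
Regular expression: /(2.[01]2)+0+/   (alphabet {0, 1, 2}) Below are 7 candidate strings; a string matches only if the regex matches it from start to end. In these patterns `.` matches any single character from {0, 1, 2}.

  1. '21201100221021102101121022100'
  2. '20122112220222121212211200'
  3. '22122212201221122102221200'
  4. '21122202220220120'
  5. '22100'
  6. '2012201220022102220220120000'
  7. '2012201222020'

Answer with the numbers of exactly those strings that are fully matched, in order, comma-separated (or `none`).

1 → no match
2 → no match
3 → match
4 → match
5 → no match
6 → match
7 → match

3, 4, 6, 7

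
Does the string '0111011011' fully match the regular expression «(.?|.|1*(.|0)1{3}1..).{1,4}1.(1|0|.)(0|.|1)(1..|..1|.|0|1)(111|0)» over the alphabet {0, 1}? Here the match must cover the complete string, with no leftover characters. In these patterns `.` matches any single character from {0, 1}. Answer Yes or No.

No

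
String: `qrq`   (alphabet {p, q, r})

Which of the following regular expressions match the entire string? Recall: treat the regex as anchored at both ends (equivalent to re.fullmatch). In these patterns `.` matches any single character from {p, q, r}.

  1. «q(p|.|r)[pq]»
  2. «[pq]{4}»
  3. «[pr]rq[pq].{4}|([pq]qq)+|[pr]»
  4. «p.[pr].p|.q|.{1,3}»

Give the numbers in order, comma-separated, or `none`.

1, 4

1 → match
2 → no match
3 → no match
4 → match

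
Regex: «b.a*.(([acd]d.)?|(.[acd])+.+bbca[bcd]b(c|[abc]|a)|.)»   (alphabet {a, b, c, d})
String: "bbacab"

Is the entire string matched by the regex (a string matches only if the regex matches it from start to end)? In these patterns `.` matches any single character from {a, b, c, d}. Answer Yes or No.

No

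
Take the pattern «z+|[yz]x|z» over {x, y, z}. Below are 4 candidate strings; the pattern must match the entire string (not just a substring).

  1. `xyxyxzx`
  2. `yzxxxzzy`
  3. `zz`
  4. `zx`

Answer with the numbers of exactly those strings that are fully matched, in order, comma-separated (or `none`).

1 → no match
2 → no match
3 → match
4 → match

3, 4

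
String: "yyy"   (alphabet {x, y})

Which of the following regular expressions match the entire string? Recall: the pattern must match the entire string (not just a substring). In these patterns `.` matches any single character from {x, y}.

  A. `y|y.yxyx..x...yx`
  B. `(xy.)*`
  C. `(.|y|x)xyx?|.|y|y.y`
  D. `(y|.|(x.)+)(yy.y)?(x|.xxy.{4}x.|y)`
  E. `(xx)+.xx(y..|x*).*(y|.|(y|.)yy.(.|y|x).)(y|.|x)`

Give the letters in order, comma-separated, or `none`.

A → no match
B → no match
C → match
D → no match
E → no match — must start with "xx"

C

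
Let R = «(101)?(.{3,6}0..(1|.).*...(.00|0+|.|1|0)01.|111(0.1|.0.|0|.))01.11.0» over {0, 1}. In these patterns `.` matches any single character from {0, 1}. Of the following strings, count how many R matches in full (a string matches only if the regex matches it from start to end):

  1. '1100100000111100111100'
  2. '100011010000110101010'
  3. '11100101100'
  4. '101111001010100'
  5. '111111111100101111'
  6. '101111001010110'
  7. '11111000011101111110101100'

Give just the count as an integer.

1 → no match
2 → no match
3 → match
4 → no match
5 → no match — must end with '0'
6 → no match
7 → no match
Total matched: 1

1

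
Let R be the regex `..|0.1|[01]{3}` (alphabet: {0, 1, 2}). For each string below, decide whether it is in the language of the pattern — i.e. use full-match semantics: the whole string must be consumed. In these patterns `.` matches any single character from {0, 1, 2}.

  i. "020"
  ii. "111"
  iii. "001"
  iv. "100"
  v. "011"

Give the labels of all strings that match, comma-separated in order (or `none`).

i. "020" → no match
ii. "111" → match
iii. "001" → match
iv. "100" → match
v. "011" → match

ii, iii, iv, v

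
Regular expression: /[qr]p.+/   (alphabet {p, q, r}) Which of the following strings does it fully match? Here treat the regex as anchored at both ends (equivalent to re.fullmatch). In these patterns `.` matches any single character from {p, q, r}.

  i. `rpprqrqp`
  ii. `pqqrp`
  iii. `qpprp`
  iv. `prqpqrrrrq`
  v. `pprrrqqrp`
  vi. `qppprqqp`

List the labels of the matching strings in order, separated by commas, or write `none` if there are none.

i → match
ii → no match
iii → match
iv → no match
v → no match
vi → match

i, iii, vi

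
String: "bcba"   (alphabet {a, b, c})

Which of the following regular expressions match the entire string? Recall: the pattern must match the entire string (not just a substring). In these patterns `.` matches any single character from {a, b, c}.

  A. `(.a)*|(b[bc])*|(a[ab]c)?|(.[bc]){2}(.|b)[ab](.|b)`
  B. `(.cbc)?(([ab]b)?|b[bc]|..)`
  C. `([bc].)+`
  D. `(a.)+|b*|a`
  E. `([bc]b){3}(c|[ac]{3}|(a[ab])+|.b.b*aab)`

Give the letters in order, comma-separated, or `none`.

C

A → no match
B → no match
C → match
D → no match
E → no match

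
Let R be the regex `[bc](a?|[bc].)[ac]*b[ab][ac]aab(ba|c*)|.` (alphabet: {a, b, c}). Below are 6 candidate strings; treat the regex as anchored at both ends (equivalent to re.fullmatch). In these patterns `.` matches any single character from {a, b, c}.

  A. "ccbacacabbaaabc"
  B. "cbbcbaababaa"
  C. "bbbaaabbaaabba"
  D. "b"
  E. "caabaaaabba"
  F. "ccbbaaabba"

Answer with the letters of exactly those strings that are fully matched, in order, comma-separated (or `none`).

A → match
B → no match
C → match
D → match
E → match
F → match

A, C, D, E, F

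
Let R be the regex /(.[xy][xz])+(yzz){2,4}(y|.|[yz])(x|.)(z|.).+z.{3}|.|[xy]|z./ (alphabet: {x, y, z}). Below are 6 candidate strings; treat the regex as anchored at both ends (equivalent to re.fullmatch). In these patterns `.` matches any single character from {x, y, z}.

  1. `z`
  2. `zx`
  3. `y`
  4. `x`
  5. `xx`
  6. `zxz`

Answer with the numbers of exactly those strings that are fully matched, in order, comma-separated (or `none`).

1, 2, 3, 4

1 → match
2 → match
3 → match
4 → match
5 → no match
6 → no match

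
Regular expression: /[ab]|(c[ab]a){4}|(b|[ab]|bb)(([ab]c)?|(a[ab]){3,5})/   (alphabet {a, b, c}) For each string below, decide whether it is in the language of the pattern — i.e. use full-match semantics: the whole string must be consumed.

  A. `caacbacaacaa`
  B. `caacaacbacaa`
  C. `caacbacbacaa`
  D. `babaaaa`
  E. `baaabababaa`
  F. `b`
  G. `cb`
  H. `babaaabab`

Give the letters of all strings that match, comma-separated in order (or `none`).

A, B, C, D, E, F, H

A → match
B → match
C → match
D → match
E → match
F → match
G → no match
H → match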